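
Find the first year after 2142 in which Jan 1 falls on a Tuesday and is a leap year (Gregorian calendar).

Jan 1 advances by 2 weekdays after a leap year and by 1 after a common year.
2142: Jan 1 is Monday.
2143: Tuesday
2144: Wednesday (leap)
2145: Friday
2146: Saturday
2147: Sunday
2148: Monday (leap)
2149: Wednesday
2150: Thursday
2151: Friday
2152: Saturday (leap)
2153: Monday
2154: Tuesday
2155: Wednesday
2156: Thursday (leap)
2157: Saturday
2158: Sunday
2159: Monday
2160: Tuesday (leap)
2160 begins on a Tuesday and is a leap year.

2160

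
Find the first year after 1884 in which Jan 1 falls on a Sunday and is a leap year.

Jan 1 advances by 2 weekdays after a leap year and by 1 after a common year.
1884: Jan 1 is Tuesday (leap).
1885: Thursday
1886: Friday
1887: Saturday
1888: Sunday (leap)
1888 begins on a Sunday and is a leap year.

1888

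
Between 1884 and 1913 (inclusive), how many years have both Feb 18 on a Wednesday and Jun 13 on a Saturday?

3

Check each year's weekday for Feb 18 and Jun 13:
  1884: Mon/Fri  1885: Wed/Sat ✓  1886: Thu/Sun  1887: Fri/Mon  1888: Sat/Wed  1889: Mon/Thu  1890: Tue/Fri  1891: Wed/Sat ✓  1892: Thu/Mon  1893: Sat/Tue  1894: Sun/Wed  1895: Mon/Thu  1896: Tue/Sat  1897: Thu/Sun  1898: Fri/Mon  1899: Sat/Tue  1900: Sun/Wed  1901: Mon/Thu  1902: Tue/Fri  1903: Wed/Sat ✓  1904: Thu/Mon  1905: Sat/Tue  1906: Sun/Wed  1907: Mon/Thu  1908: Tue/Sat  1909: Thu/Sun  1910: Fri/Mon  1911: Sat/Tue  1912: Sun/Thu  1913: Tue/Fri
Both conditions hold in: 1885, 1891, 1903 — 3.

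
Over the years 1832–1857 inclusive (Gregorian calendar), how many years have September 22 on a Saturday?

4

Track September 22's weekday year by year (advancing +1, or +2 across a Feb 29):
  1832: Sat ✓  1833: Sun (+1)  1834: Mon (+1)  1835: Tue (+1)  1836: Thu (+2)
  1837: Fri (+1)  1838: Sat (+1) ✓  1839: Sun (+1)  1840: Tue (+2)  1841: Wed (+1)
  1842: Thu (+1)  1843: Fri (+1)  1844: Sun (+2)  1845: Mon (+1)  1846: Tue (+1)
  1847: Wed (+1)  1848: Fri (+2)  1849: Sat (+1) ✓  1850: Sun (+1)  1851: Mon (+1)
  1852: Wed (+2)  1853: Thu (+1)  1854: Fri (+1)  1855: Sat (+1) ✓  1856: Mon (+2)
  1857: Tue (+1)
Saturday years: 1832, 1838, 1849, 1855 — 4 in total.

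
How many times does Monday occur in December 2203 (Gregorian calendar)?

December 2203 has 31 days and begins on Thursday.
The first Monday is December 5.
Mondays fall on 5, 12, 19, 26 — that's 4.

4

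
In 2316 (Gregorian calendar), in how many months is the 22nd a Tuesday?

2

Check the 22nd of each month of 2316: Jan 22: Sat, Feb 22: Tue, Mar 22: Wed, Apr 22: Sat, May 22: Mon, Jun 22: Thu, Jul 22: Sat, Aug 22: Tue, Sep 22: Fri, Oct 22: Sun, Nov 22: Wed, Dec 22: Fri.
Tuesday occurs in February, August — 2 months.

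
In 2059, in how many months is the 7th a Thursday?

1

Check the 7th of each month of 2059: Jan 7: Tue, Feb 7: Fri, Mar 7: Fri, Apr 7: Mon, May 7: Wed, Jun 7: Sat, Jul 7: Mon, Aug 7: Thu, Sep 7: Sun, Oct 7: Tue, Nov 7: Fri, Dec 7: Sun.
Thursday occurs in August — 1 month.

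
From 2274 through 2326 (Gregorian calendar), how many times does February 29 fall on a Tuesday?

Leap years in 2274–2326: 12 of them.
Feb 29 weekday advances by 5 (mod 7) from one leap year to the next four years later (or differs when a century non-leap intervenes).
Leap-day weekdays: 2276:Tue✓ 2280:Sun 2284:Fri 2288:Wed 2292:Mon 2296:Sat 2304:Mon 2308:Sat 2312:Thu 2316:Tue✓ 2320:Sun 2324:Fri
Tuesday: 2276, 2316 → 2.

2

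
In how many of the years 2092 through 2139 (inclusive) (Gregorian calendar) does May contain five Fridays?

22

May has 31 days; it has five Fridays when Friday falls among the first (month-length − 28) days — i.e. when May 1 is one of Friday/Thursday/Wednesday.
May 1 by year: 2092:Thu✓ 2093:Fri✓ 2094:Sat 2095:Sun 2096:Tue 2097:Wed✓ 2098:Thu✓ 2099:Fri✓ 2100:Sat 2101:Sun 2102:Mon 2103:Tue 2104:Thu✓ 2105:Fri✓ 2106:Sat …(18 more)… 2125:Tue 2126:Wed✓ 2127:Thu✓ 2128:Sat 2129:Sun 2130:Mon 2131:Tue 2132:Thu✓ 2133:Fri✓ 2134:Sat 2135:Sun 2136:Tue 2137:Wed✓ 2138:Thu✓ 2139:Fri✓
Years with five Fridays: 2092, 2093, 2097, 2098, 2099, 2104, 2105, 2109, 2110, 2111, 2115, 2116, 2120, 2121, 2122, 2126, 2127, 2132, 2133, 2137, 2138, 2139 → 22.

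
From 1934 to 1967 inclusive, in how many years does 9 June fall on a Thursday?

5

Track 9 June's weekday year by year (advancing +1, or +2 across a Feb 29):
  1934: Sat  1935: Sun (+1)  1936: Tue (+2)  1937: Wed (+1)  1938: Thu (+1) ✓
  1939: Fri (+1)  1940: Sun (+2)  1941: Mon (+1)  1942: Tue (+1)  1943: Wed (+1)
  1944: Fri (+2)  1945: Sat (+1)  1946: Sun (+1)  1947: Mon (+1)  … (6 more years) …
  1954: Wed (+1)  1955: Thu (+1) ✓  1956: Sat (+2)  1957: Sun (+1)  1958: Mon (+1)
  1959: Tue (+1)  1960: Thu (+2) ✓  1961: Fri (+1)  1962: Sat (+1)  1963: Sun (+1)
  1964: Tue (+2)  1965: Wed (+1)  1966: Thu (+1) ✓  1967: Fri (+1)
Thursday years: 1938, 1949, 1955, 1960, 1966 — 5 in total.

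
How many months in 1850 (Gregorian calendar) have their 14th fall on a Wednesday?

1

Check the 14th of each month of 1850: Jan 14: Mon, Feb 14: Thu, Mar 14: Thu, Apr 14: Sun, May 14: Tue, Jun 14: Fri, Jul 14: Sun, Aug 14: Wed, Sep 14: Sat, Oct 14: Mon, Nov 14: Thu, Dec 14: Sat.
Wednesday occurs in August — 1 month.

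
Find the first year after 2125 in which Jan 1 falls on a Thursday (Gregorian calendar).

2128

Jan 1 advances by 2 weekdays after a leap year and by 1 after a common year.
2125: Jan 1 is Monday.
2126: Tuesday
2127: Wednesday
2128: Thursday (leap)
2128 begins on a Thursday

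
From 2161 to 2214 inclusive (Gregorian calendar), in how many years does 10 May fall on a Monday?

7

Track 10 May's weekday year by year (advancing +1, or +2 across a Feb 29):
  2161: Sun  2162: Mon (+1) ✓  2163: Tue (+1)  2164: Thu (+2)  2165: Fri (+1)
  2166: Sat (+1)  2167: Sun (+1)  2168: Tue (+2)  2169: Wed (+1)  2170: Thu (+1)
  2171: Fri (+1)  2172: Sun (+2)  2173: Mon (+1) ✓  2174: Tue (+1)  … (26 more years) …
  2201: Sun (+1)  2202: Mon (+1) ✓  2203: Tue (+1)  2204: Thu (+2)  2205: Fri (+1)
  2206: Sat (+1)  2207: Sun (+1)  2208: Tue (+2)  2209: Wed (+1)  2210: Thu (+1)
  2211: Fri (+1)  2212: Sun (+2)  2213: Mon (+1) ✓  2214: Tue (+1)
Monday years: 2162, 2173, 2179, 2184, 2190, 2202, 2213 — 7 in total.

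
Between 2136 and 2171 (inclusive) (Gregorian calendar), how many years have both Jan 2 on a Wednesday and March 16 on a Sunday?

1

Check each year's weekday for Jan 2 and March 16:
  2136: Mon/Fri  2137: Wed/Sat  2138: Thu/Sun  2139: Fri/Mon  2140: Sat/Wed  2141: Mon/Thu  2142: Tue/Fri  2143: Wed/Sat  2144: Thu/Mon  2145: Sat/Tue  2146: Sun/Wed  2147: Mon/Thu  2148: Tue/Sat  2149: Thu/Sun  …(8 more)…  2158: Mon/Thu  2159: Tue/Fri  2160: Wed/Sun ✓  2161: Fri/Mon  2162: Sat/Tue  2163: Sun/Wed  2164: Mon/Fri  2165: Wed/Sat  2166: Thu/Sun  2167: Fri/Mon  2168: Sat/Wed  2169: Mon/Thu  2170: Tue/Fri  2171: Wed/Sat
Both conditions hold in: 2160 — 1.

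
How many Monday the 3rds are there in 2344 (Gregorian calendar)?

3

Check the 3rd of each month of 2344: Jan 3: Mon, Feb 3: Thu, Mar 3: Fri, Apr 3: Mon, May 3: Wed, Jun 3: Sat, Jul 3: Mon, Aug 3: Thu, Sep 3: Sun, Oct 3: Tue, Nov 3: Fri, Dec 3: Sun.
Monday occurs in January, April, July — 3 months.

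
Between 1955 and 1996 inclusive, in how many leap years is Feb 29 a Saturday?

2

Leap years in 1955–1996: 11 of them.
Feb 29 weekday advances by 5 (mod 7) from one leap year to the next four years later (or differs when a century non-leap intervenes).
Leap-day weekdays: 1956:Wed 1960:Mon 1964:Sat✓ 1968:Thu 1972:Tue 1976:Sun 1980:Fri 1984:Wed 1988:Mon 1992:Sat✓ 1996:Thu
Saturday: 1964, 1992 → 2.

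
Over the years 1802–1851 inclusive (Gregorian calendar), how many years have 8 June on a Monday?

Track 8 June's weekday year by year (advancing +1, or +2 across a Feb 29):
  1802: Tue  1803: Wed (+1)  1804: Fri (+2)  1805: Sat (+1)  1806: Sun (+1)
  1807: Mon (+1) ✓  1808: Wed (+2)  1809: Thu (+1)  1810: Fri (+1)  1811: Sat (+1)
  1812: Mon (+2) ✓  1813: Tue (+1)  1814: Wed (+1)  1815: Thu (+1)  … (22 more years) …
  1838: Fri (+1)  1839: Sat (+1)  1840: Mon (+2) ✓  1841: Tue (+1)  1842: Wed (+1)
  1843: Thu (+1)  1844: Sat (+2)  1845: Sun (+1)  1846: Mon (+1) ✓  1847: Tue (+1)
  1848: Thu (+2)  1849: Fri (+1)  1850: Sat (+1)  1851: Sun (+1)
Monday years: 1807, 1812, 1818, 1829, 1835, 1840, 1846 — 7 in total.

7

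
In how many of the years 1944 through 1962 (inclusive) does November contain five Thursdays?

7

November has 30 days; it has five Thursdays when Thursday falls among the first (month-length − 28) days — i.e. when November 1 is one of Thursday/Wednesday.
November 1 by year: 1944:Wed✓ 1945:Thu✓ 1946:Fri 1947:Sat 1948:Mon 1949:Tue 1950:Wed✓ 1951:Thu✓ 1952:Sat 1953:Sun 1954:Mon 1955:Tue 1956:Thu✓ 1957:Fri 1958:Sat 1959:Sun 1960:Tue 1961:Wed✓ 1962:Thu✓
Years with five Thursdays: 1944, 1945, 1950, 1951, 1956, 1961, 1962 → 7.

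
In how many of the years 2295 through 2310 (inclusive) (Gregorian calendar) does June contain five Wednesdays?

5

June has 30 days; it has five Wednesdays when Wednesday falls among the first (month-length − 28) days — i.e. when June 1 is one of Wednesday/Tuesday.
June 1 by year: 2295:Sat 2296:Mon 2297:Tue✓ 2298:Wed✓ 2299:Thu 2300:Fri 2301:Sat 2302:Sun 2303:Mon 2304:Wed✓ 2305:Thu 2306:Fri 2307:Sat 2308:Mon 2309:Tue✓ 2310:Wed✓
Years with five Wednesdays: 2297, 2298, 2304, 2309, 2310 → 5.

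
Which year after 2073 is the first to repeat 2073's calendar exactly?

2079

Two years share a calendar iff Jan 1 falls on the same weekday and both are leap or both are common. 2073: Jan 1 is Sunday, common year.
2074: Jan 1 Monday, common
2075: Jan 1 Tuesday, common
2076: Jan 1 Wednesday, leap
2077: Jan 1 Friday, common
2078: Jan 1 Saturday, common
2079: Jan 1 Sunday, common
2079 matches on both conditions.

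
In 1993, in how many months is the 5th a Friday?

3

Check the 5th of each month of 1993: Jan 5: Tue, Feb 5: Fri, Mar 5: Fri, Apr 5: Mon, May 5: Wed, Jun 5: Sat, Jul 5: Mon, Aug 5: Thu, Sep 5: Sun, Oct 5: Tue, Nov 5: Fri, Dec 5: Sun.
Friday occurs in February, March, November — 3 months.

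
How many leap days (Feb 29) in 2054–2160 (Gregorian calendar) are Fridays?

Leap years in 2054–2160: 26 of them.
Feb 29 weekday advances by 5 (mod 7) from one leap year to the next four years later (or differs when a century non-leap intervenes).
Leap-day weekdays: 2056:Tue 2060:Sun 2064:Fri✓ 2068:Wed 2072:Mon 2076:Sat 2080:Thu 2084:Tue 2088:Sun 2092:Fri✓ 2096:Wed 2104:Fri✓ 2108:Wed 2112:Mon 2116:Sat 2120:Thu 2124:Tue 2128:Sun 2132:Fri✓ 2136:Wed 2140:Mon 2144:Sat 2148:Thu 2152:Tue 2156:Sun 2160:Fri✓
Friday: 2064, 2092, 2104, 2132, 2160 → 5.

5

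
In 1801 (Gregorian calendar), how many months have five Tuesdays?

A month of length L has five Tuesdays iff its first Tuesday is on day ≤ L−28 (so day 1–3 in a 31-day month, 1–2 in a 30-day month, day 1 in a leap February).
Checking each month of 1801: Jan starts Thu (31d); Feb starts Sun (28d); Mar starts Sun (31d) ✓; Apr starts Wed (30d); May starts Fri (31d); Jun starts Mon (30d) ✓; Jul starts Wed (31d); Aug starts Sat (31d); Sep starts Tue (30d) ✓; Oct starts Thu (31d); Nov starts Sun (30d); Dec starts Tue (31d) ✓.
Five-Tuesday months: March, June, September, December → 4.

4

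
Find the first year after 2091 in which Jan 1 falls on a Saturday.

2095

Jan 1 advances by 2 weekdays after a leap year and by 1 after a common year.
2091: Jan 1 is Monday.
2092: Tuesday (leap)
2093: Thursday
2094: Friday
2095: Saturday
2095 begins on a Saturday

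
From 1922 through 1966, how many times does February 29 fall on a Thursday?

Leap years in 1922–1966: 11 of them.
Feb 29 weekday advances by 5 (mod 7) from one leap year to the next four years later (or differs when a century non-leap intervenes).
Leap-day weekdays: 1924:Fri 1928:Wed 1932:Mon 1936:Sat 1940:Thu✓ 1944:Tue 1948:Sun 1952:Fri 1956:Wed 1960:Mon 1964:Sat
Thursday: 1940 → 1.

1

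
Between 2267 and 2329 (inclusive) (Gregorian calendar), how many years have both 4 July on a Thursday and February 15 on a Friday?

8

Check each year's weekday for 4 July and February 15:
  2267: Thu/Fri ✓  2268: Sat/Sat  2269: Sun/Mon  2270: Mon/Tue  2271: Tue/Wed  2272: Thu/Thu  2273: Fri/Sat  2274: Sat/Sun  2275: Sun/Mon  2276: Tue/Tue  2277: Wed/Thu  2278: Thu/Fri ✓  2279: Fri/Sat  2280: Sun/Sun  …(35 more)…  2316: Tue/Tue  2317: Wed/Thu  2318: Thu/Fri ✓  2319: Fri/Sat  2320: Sun/Sun  2321: Mon/Tue  2322: Tue/Wed  2323: Wed/Thu  2324: Fri/Fri  2325: Sat/Sun  2326: Sun/Mon  2327: Mon/Tue  2328: Wed/Wed  2329: Thu/Fri ✓
Both conditions hold in: 2267, 2278, 2289, 2295, 2301, 2307, 2318, 2329 — 8.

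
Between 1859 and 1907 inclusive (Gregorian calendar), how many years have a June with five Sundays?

14

June has 30 days; it has five Sundays when Sunday falls among the first (month-length − 28) days — i.e. when June 1 is one of Sunday/Saturday.
June 1 by year: 1859:Wed 1860:Fri 1861:Sat✓ 1862:Sun✓ 1863:Mon 1864:Wed 1865:Thu 1866:Fri 1867:Sat✓ 1868:Mon 1869:Tue 1870:Wed 1871:Thu 1872:Sat✓ 1873:Sun✓ …(19 more)… 1893:Thu 1894:Fri 1895:Sat✓ 1896:Mon 1897:Tue 1898:Wed 1899:Thu 1900:Fri 1901:Sat✓ 1902:Sun✓ 1903:Mon 1904:Wed 1905:Thu 1906:Fri 1907:Sat✓
Years with five Sundays: 1861, 1862, 1867, 1872, 1873, 1878, 1879, 1884, 1889, 1890, 1895, 1901, 1902, 1907 → 14.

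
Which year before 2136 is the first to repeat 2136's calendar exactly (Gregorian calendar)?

2108

Two years share a calendar iff Jan 1 falls on the same weekday and both are leap or both are common. 2136: Jan 1 is Sunday, leap year.
2135: Jan 1 Saturday, common
2134: Jan 1 Friday, common
2133: Jan 1 Thursday, common
2132: Jan 1 Tuesday, leap
2131: Jan 1 Monday, common
2130: Jan 1 Sunday, common
2129: Jan 1 Saturday, common
2128: Jan 1 Thursday, leap
2127: Jan 1 Wednesday, common
2126: Jan 1 Tuesday, common
2125: Jan 1 Monday, common
2124: Jan 1 Saturday, leap
2123: Jan 1 Friday, common
2122: Jan 1 Thursday, common
2121: Jan 1 Wednesday, common
2120: Jan 1 Monday, leap
2119: Jan 1 Sunday, common
2118: Jan 1 Saturday, common
2117: Jan 1 Friday, common
2116: Jan 1 Wednesday, leap
2115: Jan 1 Tuesday, common
2114: Jan 1 Monday, common
2113: Jan 1 Sunday, common
2112: Jan 1 Friday, leap
2111: Jan 1 Thursday, common
2110: Jan 1 Wednesday, common
2109: Jan 1 Tuesday, common
2108: Jan 1 Sunday, leap
2108 matches on both conditions.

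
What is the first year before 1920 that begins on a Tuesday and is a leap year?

Jan 1 advances by 2 weekdays after a leap year and by 1 after a common year.
1920: Jan 1 is Thursday (leap).
1919: Wednesday
1918: Tuesday
1917: Monday
1916: Saturday (leap)
1915: Friday
1914: Thursday
1913: Wednesday
1912: Monday (leap)
1911: Sunday
1910: Saturday
1909: Friday
1908: Wednesday (leap)
1907: Tuesday
1906: Monday
1905: Sunday
1904: Friday (leap)
1903: Thursday
1902: Wednesday
1901: Tuesday
1900: Monday
1899: Sunday
1898: Saturday
1897: Friday
1896: Wednesday (leap)
1895: Tuesday
1894: Monday
1893: Sunday
1892: Friday (leap)
1891: Thursday
1890: Wednesday
1889: Tuesday
1888: Sunday (leap)
1887: Saturday
1886: Friday
1885: Thursday
1884: Tuesday (leap)
1884 begins on a Tuesday and is a leap year.

1884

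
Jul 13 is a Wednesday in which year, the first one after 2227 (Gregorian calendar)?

From one year to the next, a fixed date's weekday advances by 1, or by 2 when a Feb 29 lies between the two dates.
2227: July 13 is Friday.
2228: Sunday (+2)
2229: Monday (+1)
2230: Tuesday (+1)
2231: Wednesday (+1)
Jul 13 falls on a Wednesday in 2231.

2231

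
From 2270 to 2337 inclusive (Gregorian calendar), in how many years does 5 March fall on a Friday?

9

Track 5 March's weekday year by year (advancing +1, or +2 across a Feb 29):
  2270: Sat  2271: Sun (+1)  2272: Tue (+2)  2273: Wed (+1)  2274: Thu (+1)
  2275: Fri (+1) ✓  2276: Sun (+2)  2277: Mon (+1)  2278: Tue (+1)  2279: Wed (+1)
  2280: Fri (+2) ✓  2281: Sat (+1)  2282: Sun (+1)  2283: Mon (+1)  … (40 more years) …
  2324: Wed (+2)  2325: Thu (+1)  2326: Fri (+1) ✓  2327: Sat (+1)  2328: Mon (+2)
  2329: Tue (+1)  2330: Wed (+1)  2331: Thu (+1)  2332: Sat (+2)  2333: Sun (+1)
  2334: Mon (+1)  2335: Tue (+1)  2336: Thu (+2)  2337: Fri (+1) ✓
Friday years: 2275, 2280, 2286, 2297, 2309, 2315, 2320, 2326, 2337 — 9 in total.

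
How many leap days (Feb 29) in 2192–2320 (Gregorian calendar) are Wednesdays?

5

Leap years in 2192–2320: 31 of them.
Feb 29 weekday advances by 5 (mod 7) from one leap year to the next four years later (or differs when a century non-leap intervenes).
Leap-day weekdays: 2192:Wed✓ 2196:Mon 2204:Wed✓ 2208:Mon 2212:Sat 2216:Thu 2220:Tue 2224:Sun 2228:Fri 2232:Wed✓ 2236:Mon 2240:Sat 2244:Thu …(5 more)… 2268:Sat 2272:Thu 2276:Tue 2280:Sun 2284:Fri 2288:Wed✓ 2292:Mon 2296:Sat 2304:Mon 2308:Sat 2312:Thu 2316:Tue 2320:Sun
Wednesday: 2192, 2204, 2232, 2260, 2288 → 5.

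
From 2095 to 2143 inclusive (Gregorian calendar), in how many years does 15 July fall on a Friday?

Track 15 July's weekday year by year (advancing +1, or +2 across a Feb 29):
  2095: Fri ✓  2096: Sun (+2)  2097: Mon (+1)  2098: Tue (+1)  2099: Wed (+1)
  2100: Thu (+1)  2101: Fri (+1) ✓  2102: Sat (+1)  2103: Sun (+1)  2104: Tue (+2)
  2105: Wed (+1)  2106: Thu (+1)  2107: Fri (+1) ✓  2108: Sun (+2)  … (21 more years) …
  2130: Sat (+1)  2131: Sun (+1)  2132: Tue (+2)  2133: Wed (+1)  2134: Thu (+1)
  2135: Fri (+1) ✓  2136: Sun (+2)  2137: Mon (+1)  2138: Tue (+1)  2139: Wed (+1)
  2140: Fri (+2) ✓  2141: Sat (+1)  2142: Sun (+1)  2143: Mon (+1)
Friday years: 2095, 2101, 2107, 2112, 2118, 2129, 2135, 2140 — 8 in total.

8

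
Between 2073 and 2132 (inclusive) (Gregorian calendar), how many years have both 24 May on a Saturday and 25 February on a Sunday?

0

Check each year's weekday for 24 May and 25 February:
  2073: Wed/Sat  2074: Thu/Sun  2075: Fri/Mon  2076: Sun/Tue  2077: Mon/Thu  2078: Tue/Fri  2079: Wed/Sat  2080: Fri/Sun  2081: Sat/Tue  2082: Sun/Wed  2083: Mon/Thu  2084: Wed/Fri  2085: Thu/Sun  2086: Fri/Mon  …(32 more)…  2119: Wed/Sat  2120: Fri/Sun  2121: Sat/Tue  2122: Sun/Wed  2123: Mon/Thu  2124: Wed/Fri  2125: Thu/Sun  2126: Fri/Mon  2127: Sat/Tue  2128: Mon/Wed  2129: Tue/Fri  2130: Wed/Sat  2131: Thu/Sun  2132: Sat/Mon
Both conditions hold in: no year — 0.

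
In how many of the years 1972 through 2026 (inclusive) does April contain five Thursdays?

15

April has 30 days; it has five Thursdays when Thursday falls among the first (month-length − 28) days — i.e. when April 1 is one of Thursday/Wednesday.
April 1 by year: 1972:Sat 1973:Sun 1974:Mon 1975:Tue 1976:Thu✓ 1977:Fri 1978:Sat 1979:Sun 1980:Tue 1981:Wed✓ 1982:Thu✓ 1983:Fri 1984:Sun 1985:Mon 1986:Tue …(25 more)… 2012:Sun 2013:Mon 2014:Tue 2015:Wed✓ 2016:Fri 2017:Sat 2018:Sun 2019:Mon 2020:Wed✓ 2021:Thu✓ 2022:Fri 2023:Sat 2024:Mon 2025:Tue 2026:Wed✓
Years with five Thursdays: 1976, 1981, 1982, 1987, 1992, 1993, 1998, 1999, 2004, 2009, 2010, 2015, 2020, 2021, 2026 → 15.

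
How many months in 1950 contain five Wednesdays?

4

A month of length L has five Wednesdays iff its first Wednesday is on day ≤ L−28 (so day 1–3 in a 31-day month, 1–2 in a 30-day month, day 1 in a leap February).
Checking each month of 1950: Jan starts Sun (31d); Feb starts Wed (28d); Mar starts Wed (31d) ✓; Apr starts Sat (30d); May starts Mon (31d) ✓; Jun starts Thu (30d); Jul starts Sat (31d); Aug starts Tue (31d) ✓; Sep starts Fri (30d); Oct starts Sun (31d); Nov starts Wed (30d) ✓; Dec starts Fri (31d).
Five-Wednesday months: March, May, August, November → 4.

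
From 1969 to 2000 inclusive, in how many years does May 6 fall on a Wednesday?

Track May 6's weekday year by year (advancing +1, or +2 across a Feb 29):
  1969: Tue  1970: Wed (+1) ✓  1971: Thu (+1)  1972: Sat (+2)  1973: Sun (+1)
  1974: Mon (+1)  1975: Tue (+1)  1976: Thu (+2)  1977: Fri (+1)  1978: Sat (+1)
  1979: Sun (+1)  1980: Tue (+2)  1981: Wed (+1) ✓  1982: Thu (+1)  … (4 more years) …
  1987: Wed (+1) ✓  1988: Fri (+2)  1989: Sat (+1)  1990: Sun (+1)  1991: Mon (+1)
  1992: Wed (+2) ✓  1993: Thu (+1)  1994: Fri (+1)  1995: Sat (+1)  1996: Mon (+2)
  1997: Tue (+1)  1998: Wed (+1) ✓  1999: Thu (+1)  2000: Sat (+2)
Wednesday years: 1970, 1981, 1987, 1992, 1998 — 5 in total.

5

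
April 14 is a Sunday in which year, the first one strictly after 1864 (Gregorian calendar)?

From one year to the next, a fixed date's weekday advances by 1, or by 2 when a Feb 29 lies between the two dates.
1864: April 14 is Thursday.
1865: Friday (+1)
1866: Saturday (+1)
1867: Sunday (+1)
April 14 falls on a Sunday in 1867.

1867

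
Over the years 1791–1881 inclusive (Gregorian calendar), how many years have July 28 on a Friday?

12

Track July 28's weekday year by year (advancing +1, or +2 across a Feb 29):
  1791: Thu  1792: Sat (+2)  1793: Sun (+1)  1794: Mon (+1)  1795: Tue (+1)
  1796: Thu (+2)  1797: Fri (+1) ✓  1798: Sat (+1)  1799: Sun (+1)  1800: Mon (+1)
  1801: Tue (+1)  1802: Wed (+1)  1803: Thu (+1)  1804: Sat (+2)  … (63 more years) …
  1868: Tue (+2)  1869: Wed (+1)  1870: Thu (+1)  1871: Fri (+1) ✓  1872: Sun (+2)
  1873: Mon (+1)  1874: Tue (+1)  1875: Wed (+1)  1876: Fri (+2) ✓  1877: Sat (+1)
  1878: Sun (+1)  1879: Mon (+1)  1880: Wed (+2)  1881: Thu (+1)
Friday years: 1797, 1809, 1815, 1820, 1826, 1837, 1843, 1848, 1854, 1865, 1871, 1876 — 12 in total.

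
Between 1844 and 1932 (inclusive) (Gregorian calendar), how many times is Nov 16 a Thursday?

12

Track Nov 16's weekday year by year (advancing +1, or +2 across a Feb 29):
  1844: Sat  1845: Sun (+1)  1846: Mon (+1)  1847: Tue (+1)  1848: Thu (+2) ✓
  1849: Fri (+1)  1850: Sat (+1)  1851: Sun (+1)  1852: Tue (+2)  1853: Wed (+1)
  1854: Thu (+1) ✓  1855: Fri (+1)  1856: Sun (+2)  1857: Mon (+1)  … (61 more years) …
  1919: Sun (+1)  1920: Tue (+2)  1921: Wed (+1)  1922: Thu (+1) ✓  1923: Fri (+1)
  1924: Sun (+2)  1925: Mon (+1)  1926: Tue (+1)  1927: Wed (+1)  1928: Fri (+2)
  1929: Sat (+1)  1930: Sun (+1)  1931: Mon (+1)  1932: Wed (+2)
Thursday years: 1848, 1854, 1865, 1871, 1876, 1882, 1893, 1899, 1905, 1911, 1916, 1922 — 12 in total.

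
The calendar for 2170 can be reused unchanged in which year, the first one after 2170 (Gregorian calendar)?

Two years share a calendar iff Jan 1 falls on the same weekday and both are leap or both are common. 2170: Jan 1 is Monday, common year.
2171: Jan 1 Tuesday, common
2172: Jan 1 Wednesday, leap
2173: Jan 1 Friday, common
2174: Jan 1 Saturday, common
2175: Jan 1 Sunday, common
2176: Jan 1 Monday, leap
2177: Jan 1 Wednesday, common
2178: Jan 1 Thursday, common
2179: Jan 1 Friday, common
2180: Jan 1 Saturday, leap
2181: Jan 1 Monday, common
2181 matches on both conditions.

2181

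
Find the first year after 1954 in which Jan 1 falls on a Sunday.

1956

Jan 1 advances by 2 weekdays after a leap year and by 1 after a common year.
1954: Jan 1 is Friday.
1955: Saturday
1956: Sunday (leap)
1956 begins on a Sunday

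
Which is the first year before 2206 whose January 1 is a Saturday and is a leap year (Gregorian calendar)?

2180

Jan 1 advances by 2 weekdays after a leap year and by 1 after a common year.
2206: Jan 1 is Wednesday.
2205: Tuesday
2204: Sunday (leap)
2203: Saturday
2202: Friday
2201: Thursday
2200: Wednesday
2199: Tuesday
2198: Monday
2197: Sunday
2196: Friday (leap)
2195: Thursday
2194: Wednesday
2193: Tuesday
2192: Sunday (leap)
2191: Saturday
2190: Friday
2189: Thursday
2188: Tuesday (leap)
2187: Monday
2186: Sunday
2185: Saturday
2184: Thursday (leap)
2183: Wednesday
2182: Tuesday
2181: Monday
2180: Saturday (leap)
2180 begins on a Saturday and is a leap year.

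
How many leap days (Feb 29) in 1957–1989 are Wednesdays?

Leap years in 1957–1989: 8 of them.
Feb 29 weekday advances by 5 (mod 7) from one leap year to the next four years later (or differs when a century non-leap intervenes).
Leap-day weekdays: 1960:Mon 1964:Sat 1968:Thu 1972:Tue 1976:Sun 1980:Fri 1984:Wed✓ 1988:Mon
Wednesday: 1984 → 1.

1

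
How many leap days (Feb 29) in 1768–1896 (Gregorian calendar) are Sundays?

Leap years in 1768–1896: 32 of them.
Feb 29 weekday advances by 5 (mod 7) from one leap year to the next four years later (or differs when a century non-leap intervenes).
Leap-day weekdays: 1768:Mon 1772:Sat 1776:Thu 1780:Tue 1784:Sun✓ 1788:Fri 1792:Wed 1796:Mon 1804:Wed 1808:Mon 1812:Sat 1816:Thu 1820:Tue …(6 more)… 1848:Tue 1852:Sun✓ 1856:Fri 1860:Wed 1864:Mon 1868:Sat 1872:Thu 1876:Tue 1880:Sun✓ 1884:Fri 1888:Wed 1892:Mon 1896:Sat
Sunday: 1784, 1824, 1852, 1880 → 4.

4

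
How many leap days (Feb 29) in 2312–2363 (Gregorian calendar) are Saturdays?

Leap years in 2312–2363: 13 of them.
Feb 29 weekday advances by 5 (mod 7) from one leap year to the next four years later (or differs when a century non-leap intervenes).
Leap-day weekdays: 2312:Thu 2316:Tue 2320:Sun 2324:Fri 2328:Wed 2332:Mon 2336:Sat✓ 2340:Thu 2344:Tue 2348:Sun 2352:Fri 2356:Wed 2360:Mon
Saturday: 2336 → 1.

1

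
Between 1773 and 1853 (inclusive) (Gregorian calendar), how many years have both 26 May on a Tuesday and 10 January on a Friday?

2

Check each year's weekday for 26 May and 10 January:
  1773: Wed/Sun  1774: Thu/Mon  1775: Fri/Tue  1776: Sun/Wed  1777: Mon/Fri  1778: Tue/Sat  1779: Wed/Sun  1780: Fri/Mon  1781: Sat/Wed  1782: Sun/Thu  1783: Mon/Fri  1784: Wed/Sat  1785: Thu/Mon  1786: Fri/Tue  …(53 more)…  1840: Tue/Fri ✓  1841: Wed/Sun  1842: Thu/Mon  1843: Fri/Tue  1844: Sun/Wed  1845: Mon/Fri  1846: Tue/Sat  1847: Wed/Sun  1848: Fri/Mon  1849: Sat/Wed  1850: Sun/Thu  1851: Mon/Fri  1852: Wed/Sat  1853: Thu/Mon
Both conditions hold in: 1812, 1840 — 2.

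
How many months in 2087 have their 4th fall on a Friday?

Check the 4th of each month of 2087: Jan 4: Sat, Feb 4: Tue, Mar 4: Tue, Apr 4: Fri, May 4: Sun, Jun 4: Wed, Jul 4: Fri, Aug 4: Mon, Sep 4: Thu, Oct 4: Sat, Nov 4: Tue, Dec 4: Thu.
Friday occurs in April, July — 2 months.

2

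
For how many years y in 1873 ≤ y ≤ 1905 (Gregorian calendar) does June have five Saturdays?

June has 30 days; it has five Saturdays when Saturday falls among the first (month-length − 28) days — i.e. when June 1 is one of Saturday/Friday.
June 1 by year: 1873:Sun 1874:Mon 1875:Tue 1876:Thu 1877:Fri✓ 1878:Sat✓ 1879:Sun 1880:Tue 1881:Wed 1882:Thu 1883:Fri✓ 1884:Sun 1885:Mon 1886:Tue 1887:Wed …(3 more)… 1891:Mon 1892:Wed 1893:Thu 1894:Fri✓ 1895:Sat✓ 1896:Mon 1897:Tue 1898:Wed 1899:Thu 1900:Fri✓ 1901:Sat✓ 1902:Sun 1903:Mon 1904:Wed 1905:Thu
Years with five Saturdays: 1877, 1878, 1883, 1888, 1889, 1894, 1895, 1900, 1901 → 9.

9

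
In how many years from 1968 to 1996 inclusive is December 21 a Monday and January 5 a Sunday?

Check each year's weekday for December 21 and January 5:
  1968: Sat/Fri  1969: Sun/Sun  1970: Mon/Mon  1971: Tue/Tue  1972: Thu/Wed  1973: Fri/Fri  1974: Sat/Sat  1975: Sun/Sun  1976: Tue/Mon  1977: Wed/Wed  1978: Thu/Thu  1979: Fri/Fri  1980: Sun/Sat  1981: Mon/Mon  1982: Tue/Tue  1983: Wed/Wed  1984: Fri/Thu  1985: Sat/Sat  1986: Sun/Sun  1987: Mon/Mon  1988: Wed/Tue  1989: Thu/Thu  1990: Fri/Fri  1991: Sat/Sat  1992: Mon/Sun ✓  1993: Tue/Tue  1994: Wed/Wed  1995: Thu/Thu  1996: Sat/Fri
Both conditions hold in: 1992 — 1.

1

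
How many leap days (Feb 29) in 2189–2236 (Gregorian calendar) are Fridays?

1

Leap years in 2189–2236: 11 of them.
Feb 29 weekday advances by 5 (mod 7) from one leap year to the next four years later (or differs when a century non-leap intervenes).
Leap-day weekdays: 2192:Wed 2196:Mon 2204:Wed 2208:Mon 2212:Sat 2216:Thu 2220:Tue 2224:Sun 2228:Fri✓ 2232:Wed 2236:Mon
Friday: 2228 → 1.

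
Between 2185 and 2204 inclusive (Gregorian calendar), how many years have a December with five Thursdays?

December has 31 days; it has five Thursdays when Thursday falls among the first (month-length − 28) days — i.e. when December 1 is one of Thursday/Wednesday/Tuesday.
December 1 by year: 2185:Thu✓ 2186:Fri 2187:Sat 2188:Mon 2189:Tue✓ 2190:Wed✓ 2191:Thu✓ 2192:Sat 2193:Sun 2194:Mon 2195:Tue✓ 2196:Thu✓ 2197:Fri 2198:Sat 2199:Sun 2200:Mon 2201:Tue✓ 2202:Wed✓ 2203:Thu✓ 2204:Sat
Years with five Thursdays: 2185, 2189, 2190, 2191, 2195, 2196, 2201, 2202, 2203 → 9.

9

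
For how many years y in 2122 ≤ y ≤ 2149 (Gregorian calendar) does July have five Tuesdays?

July has 31 days; it has five Tuesdays when Tuesday falls among the first (month-length − 28) days — i.e. when July 1 is one of Tuesday/Monday/Sunday.
July 1 by year: 2122:Wed 2123:Thu 2124:Sat 2125:Sun✓ 2126:Mon✓ 2127:Tue✓ 2128:Thu 2129:Fri 2130:Sat 2131:Sun✓ 2132:Tue✓ 2133:Wed 2134:Thu 2135:Fri 2136:Sun✓ 2137:Mon✓ 2138:Tue✓ 2139:Wed 2140:Fri 2141:Sat 2142:Sun✓ 2143:Mon✓ 2144:Wed 2145:Thu 2146:Fri 2147:Sat 2148:Mon✓ 2149:Tue✓
Years with five Tuesdays: 2125, 2126, 2127, 2131, 2132, 2136, 2137, 2138, 2142, 2143, 2148, 2149 → 12.

12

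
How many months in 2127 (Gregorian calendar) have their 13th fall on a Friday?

Check the 13th of each month of 2127: Jan 13: Mon, Feb 13: Thu, Mar 13: Thu, Apr 13: Sun, May 13: Tue, Jun 13: Fri, Jul 13: Sun, Aug 13: Wed, Sep 13: Sat, Oct 13: Mon, Nov 13: Thu, Dec 13: Sat.
Friday occurs in June — 1 month.

1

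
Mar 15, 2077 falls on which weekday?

January 1, 2077 is a Friday.
March 15 is day 74 of the year, i.e. 73 days after Jan 1.
73 mod 7 = 3, so advance 3 weekdays from Friday: Monday.

Monday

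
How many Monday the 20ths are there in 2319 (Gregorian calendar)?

Check the 20th of each month of 2319: Jan 20: Mon, Feb 20: Thu, Mar 20: Thu, Apr 20: Sun, May 20: Tue, Jun 20: Fri, Jul 20: Sun, Aug 20: Wed, Sep 20: Sat, Oct 20: Mon, Nov 20: Thu, Dec 20: Sat.
Monday occurs in January, October — 2 months.

2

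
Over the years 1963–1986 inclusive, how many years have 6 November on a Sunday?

3

Track 6 November's weekday year by year (advancing +1, or +2 across a Feb 29):
  1963: Wed  1964: Fri (+2)  1965: Sat (+1)  1966: Sun (+1) ✓  1967: Mon (+1)
  1968: Wed (+2)  1969: Thu (+1)  1970: Fri (+1)  1971: Sat (+1)  1972: Mon (+2)
  1973: Tue (+1)  1974: Wed (+1)  1975: Thu (+1)  1976: Sat (+2)  1977: Sun (+1) ✓
  1978: Mon (+1)  1979: Tue (+1)  1980: Thu (+2)  1981: Fri (+1)  1982: Sat (+1)
  1983: Sun (+1) ✓  1984: Tue (+2)  1985: Wed (+1)  1986: Thu (+1)
Sunday years: 1966, 1977, 1983 — 3 in total.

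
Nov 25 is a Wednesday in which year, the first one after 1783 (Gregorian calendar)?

1789

From one year to the next, a fixed date's weekday advances by 1, or by 2 when a Feb 29 lies between the two dates.
1783: November 25 is Tuesday.
1784: Thursday (+2)
1785: Friday (+1)
1786: Saturday (+1)
1787: Sunday (+1)
1788: Tuesday (+2)
1789: Wednesday (+1)
Nov 25 falls on a Wednesday in 1789.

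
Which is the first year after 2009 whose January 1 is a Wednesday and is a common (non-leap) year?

2014

Jan 1 advances by 2 weekdays after a leap year and by 1 after a common year.
2009: Jan 1 is Thursday.
2010: Friday
2011: Saturday
2012: Sunday (leap)
2013: Tuesday
2014: Wednesday
2014 begins on a Wednesday and is a common year.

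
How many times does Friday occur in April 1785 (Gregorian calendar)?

April 1785 has 30 days and begins on Friday.
The first Friday is April 1.
Fridays fall on 1, 8, 15, 22, 29 — that's 5.

5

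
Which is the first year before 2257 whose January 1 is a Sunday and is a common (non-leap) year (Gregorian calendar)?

2254

Jan 1 advances by 2 weekdays after a leap year and by 1 after a common year.
2257: Jan 1 is Thursday.
2256: Tuesday (leap)
2255: Monday
2254: Sunday
2254 begins on a Sunday and is a common year.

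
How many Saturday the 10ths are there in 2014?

1

Check the 10th of each month of 2014: Jan 10: Fri, Feb 10: Mon, Mar 10: Mon, Apr 10: Thu, May 10: Sat, Jun 10: Tue, Jul 10: Thu, Aug 10: Sun, Sep 10: Wed, Oct 10: Fri, Nov 10: Mon, Dec 10: Wed.
Saturday occurs in May — 1 month.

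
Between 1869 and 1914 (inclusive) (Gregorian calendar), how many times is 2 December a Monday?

Track 2 December's weekday year by year (advancing +1, or +2 across a Feb 29):
  1869: Thu  1870: Fri (+1)  1871: Sat (+1)  1872: Mon (+2) ✓  1873: Tue (+1)
  1874: Wed (+1)  1875: Thu (+1)  1876: Sat (+2)  1877: Sun (+1)  1878: Mon (+1) ✓
  1879: Tue (+1)  1880: Thu (+2)  1881: Fri (+1)  1882: Sat (+1)  … (18 more years) …
  1901: Mon (+1) ✓  1902: Tue (+1)  1903: Wed (+1)  1904: Fri (+2)  1905: Sat (+1)
  1906: Sun (+1)  1907: Mon (+1) ✓  1908: Wed (+2)  1909: Thu (+1)  1910: Fri (+1)
  1911: Sat (+1)  1912: Mon (+2) ✓  1913: Tue (+1)  1914: Wed (+1)
Monday years: 1872, 1878, 1889, 1895, 1901, 1907, 1912 — 7 in total.

7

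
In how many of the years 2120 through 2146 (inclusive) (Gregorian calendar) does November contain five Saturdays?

8

November has 30 days; it has five Saturdays when Saturday falls among the first (month-length − 28) days — i.e. when November 1 is one of Saturday/Friday.
November 1 by year: 2120:Fri✓ 2121:Sat✓ 2122:Sun 2123:Mon 2124:Wed 2125:Thu 2126:Fri✓ 2127:Sat✓ 2128:Mon 2129:Tue 2130:Wed 2131:Thu 2132:Sat✓ 2133:Sun 2134:Mon 2135:Tue 2136:Thu 2137:Fri✓ 2138:Sat✓ 2139:Sun 2140:Tue 2141:Wed 2142:Thu 2143:Fri✓ 2144:Sun 2145:Mon 2146:Tue
Years with five Saturdays: 2120, 2121, 2126, 2127, 2132, 2137, 2138, 2143 → 8.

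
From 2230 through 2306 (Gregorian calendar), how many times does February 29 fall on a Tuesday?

2

Leap years in 2230–2306: 18 of them.
Feb 29 weekday advances by 5 (mod 7) from one leap year to the next four years later (or differs when a century non-leap intervenes).
Leap-day weekdays: 2232:Wed 2236:Mon 2240:Sat 2244:Thu 2248:Tue✓ 2252:Sun 2256:Fri 2260:Wed 2264:Mon 2268:Sat 2272:Thu 2276:Tue✓ 2280:Sun 2284:Fri 2288:Wed 2292:Mon 2296:Sat 2304:Mon
Tuesday: 2248, 2276 → 2.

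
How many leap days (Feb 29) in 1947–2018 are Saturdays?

2

Leap years in 1947–2018: 18 of them.
Feb 29 weekday advances by 5 (mod 7) from one leap year to the next four years later (or differs when a century non-leap intervenes).
Leap-day weekdays: 1948:Sun 1952:Fri 1956:Wed 1960:Mon 1964:Sat✓ 1968:Thu 1972:Tue 1976:Sun 1980:Fri 1984:Wed 1988:Mon 1992:Sat✓ 1996:Thu 2000:Tue 2004:Sun 2008:Fri 2012:Wed 2016:Mon
Saturday: 1964, 1992 → 2.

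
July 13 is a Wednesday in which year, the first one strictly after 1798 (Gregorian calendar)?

1803

From one year to the next, a fixed date's weekday advances by 1, or by 2 when a Feb 29 lies between the two dates.
1798: July 13 is Friday.
1799: Saturday (+1)
1800: Sunday (+1)
1801: Monday (+1)
1802: Tuesday (+1)
1803: Wednesday (+1)
July 13 falls on a Wednesday in 1803.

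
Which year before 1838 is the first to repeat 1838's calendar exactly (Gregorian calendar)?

1827

Two years share a calendar iff Jan 1 falls on the same weekday and both are leap or both are common. 1838: Jan 1 is Monday, common year.
1837: Jan 1 Sunday, common
1836: Jan 1 Friday, leap
1835: Jan 1 Thursday, common
1834: Jan 1 Wednesday, common
1833: Jan 1 Tuesday, common
1832: Jan 1 Sunday, leap
1831: Jan 1 Saturday, common
1830: Jan 1 Friday, common
1829: Jan 1 Thursday, common
1828: Jan 1 Tuesday, leap
1827: Jan 1 Monday, common
1827 matches on both conditions.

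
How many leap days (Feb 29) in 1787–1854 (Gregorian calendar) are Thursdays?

2

Leap years in 1787–1854: 16 of them.
Feb 29 weekday advances by 5 (mod 7) from one leap year to the next four years later (or differs when a century non-leap intervenes).
Leap-day weekdays: 1788:Fri 1792:Wed 1796:Mon 1804:Wed 1808:Mon 1812:Sat 1816:Thu✓ 1820:Tue 1824:Sun 1828:Fri 1832:Wed 1836:Mon 1840:Sat 1844:Thu✓ 1848:Tue 1852:Sun
Thursday: 1816, 1844 → 2.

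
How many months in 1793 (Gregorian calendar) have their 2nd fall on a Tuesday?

2

Check the 2nd of each month of 1793: Jan 2: Wed, Feb 2: Sat, Mar 2: Sat, Apr 2: Tue, May 2: Thu, Jun 2: Sun, Jul 2: Tue, Aug 2: Fri, Sep 2: Mon, Oct 2: Wed, Nov 2: Sat, Dec 2: Mon.
Tuesday occurs in April, July — 2 months.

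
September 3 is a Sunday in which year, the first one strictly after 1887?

From one year to the next, a fixed date's weekday advances by 1, or by 2 when a Feb 29 lies between the two dates.
1887: September 3 is Saturday.
1888: Monday (+2)
1889: Tuesday (+1)
1890: Wednesday (+1)
1891: Thursday (+1)
1892: Saturday (+2)
1893: Sunday (+1)
September 3 falls on a Sunday in 1893.

1893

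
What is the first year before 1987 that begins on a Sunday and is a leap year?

1984

Jan 1 advances by 2 weekdays after a leap year and by 1 after a common year.
1987: Jan 1 is Thursday.
1986: Wednesday
1985: Tuesday
1984: Sunday (leap)
1984 begins on a Sunday and is a leap year.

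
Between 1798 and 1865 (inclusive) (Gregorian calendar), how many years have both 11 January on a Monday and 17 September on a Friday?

Check each year's weekday for 11 January and 17 September:
  1798: Thu/Mon  1799: Fri/Tue  1800: Sat/Wed  1801: Sun/Thu  1802: Mon/Fri ✓  1803: Tue/Sat  1804: Wed/Mon  1805: Fri/Tue  1806: Sat/Wed  1807: Sun/Thu  1808: Mon/Sat  1809: Wed/Sun  1810: Thu/Mon  1811: Fri/Tue  …(40 more)…  1852: Sun/Fri  1853: Tue/Sat  1854: Wed/Sun  1855: Thu/Mon  1856: Fri/Wed  1857: Sun/Thu  1858: Mon/Fri ✓  1859: Tue/Sat  1860: Wed/Mon  1861: Fri/Tue  1862: Sat/Wed  1863: Sun/Thu  1864: Mon/Sat  1865: Wed/Sun
Both conditions hold in: 1802, 1813, 1819, 1830, 1841, 1847, 1858 — 7.

7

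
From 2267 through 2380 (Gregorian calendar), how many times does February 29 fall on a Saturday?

Leap years in 2267–2380: 28 of them.
Feb 29 weekday advances by 5 (mod 7) from one leap year to the next four years later (or differs when a century non-leap intervenes).
Leap-day weekdays: 2268:Sat✓ 2272:Thu 2276:Tue 2280:Sun 2284:Fri 2288:Wed 2292:Mon 2296:Sat✓ 2304:Mon 2308:Sat✓ 2312:Thu 2316:Tue 2320:Sun 2324:Fri 2328:Wed 2332:Mon 2336:Sat✓ 2340:Thu 2344:Tue 2348:Sun 2352:Fri 2356:Wed 2360:Mon 2364:Sat✓ 2368:Thu 2372:Tue 2376:Sun 2380:Fri
Saturday: 2268, 2296, 2308, 2336, 2364 → 5.

5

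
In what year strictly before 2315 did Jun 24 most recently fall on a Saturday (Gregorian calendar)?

From one year to the next, a fixed date's weekday advances by 1, or by 2 when a Feb 29 lies between the two dates.
2315: June 24 is Thursday.
2314: Wednesday (−1)
2313: Tuesday (−1)
2312: Monday (−1)
2311: Saturday (−2)
Jun 24 falls on a Saturday in 2311.

2311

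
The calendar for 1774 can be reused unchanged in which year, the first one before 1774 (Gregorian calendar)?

Two years share a calendar iff Jan 1 falls on the same weekday and both are leap or both are common. 1774: Jan 1 is Saturday, common year.
1773: Jan 1 Friday, common
1772: Jan 1 Wednesday, leap
1771: Jan 1 Tuesday, common
1770: Jan 1 Monday, common
1769: Jan 1 Sunday, common
1768: Jan 1 Friday, leap
1767: Jan 1 Thursday, common
1766: Jan 1 Wednesday, common
1765: Jan 1 Tuesday, common
1764: Jan 1 Sunday, leap
1763: Jan 1 Saturday, common
1763 matches on both conditions.

1763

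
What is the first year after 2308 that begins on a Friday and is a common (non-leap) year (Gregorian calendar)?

2309

Jan 1 advances by 2 weekdays after a leap year and by 1 after a common year.
2308: Jan 1 is Wednesday (leap).
2309: Friday
2309 begins on a Friday and is a common year.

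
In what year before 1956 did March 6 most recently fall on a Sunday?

From one year to the next, a fixed date's weekday advances by 1, or by 2 when a Feb 29 lies between the two dates.
1956: March 6 is Tuesday.
1955: Sunday (−2)
March 6 falls on a Sunday in 1955.

1955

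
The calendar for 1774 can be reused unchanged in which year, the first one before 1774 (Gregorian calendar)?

1763

Two years share a calendar iff Jan 1 falls on the same weekday and both are leap or both are common. 1774: Jan 1 is Saturday, common year.
1773: Jan 1 Friday, common
1772: Jan 1 Wednesday, leap
1771: Jan 1 Tuesday, common
1770: Jan 1 Monday, common
1769: Jan 1 Sunday, common
1768: Jan 1 Friday, leap
1767: Jan 1 Thursday, common
1766: Jan 1 Wednesday, common
1765: Jan 1 Tuesday, common
1764: Jan 1 Sunday, leap
1763: Jan 1 Saturday, common
1763 matches on both conditions.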